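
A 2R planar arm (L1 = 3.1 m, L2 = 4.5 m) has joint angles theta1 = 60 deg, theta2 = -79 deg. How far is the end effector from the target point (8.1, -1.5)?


End effector via forward kinematics:
x = L1*cos(t1) + L2*cos(t1+t2) = 5.8048
y = L1*sin(t1) + L2*sin(t1+t2) = 1.2196
Distance to target:
d = sqrt((8.1 - 5.8048)^2 + (-1.5 - 1.2196)^2)
= sqrt(5.2678 + 7.3963)
= 3.5587 m


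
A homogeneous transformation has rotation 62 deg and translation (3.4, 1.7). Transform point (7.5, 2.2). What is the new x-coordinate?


x' = cos(theta)*px - sin(theta)*py + tx
= 0.4695*7.5 - 0.8829*2.2 + 3.4
= 4.9786


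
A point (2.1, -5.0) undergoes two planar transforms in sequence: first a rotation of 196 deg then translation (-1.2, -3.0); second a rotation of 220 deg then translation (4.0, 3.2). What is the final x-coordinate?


After transform 1:
x1 = cos(196)*2.1 - sin(196)*-5.0 + -1.2 = -4.5968
y1 = sin(196)*2.1 + cos(196)*-5.0 + -3.0 = 1.2275
After transform 2:
x2 = cos(220)*-4.5968 - sin(220)*1.2275 + 4.0
= 8.3104


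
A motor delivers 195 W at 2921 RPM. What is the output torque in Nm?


omega = 2921 * 2*pi/60 = 305.8864 rad/s
tau = P / omega = 195 / 305.8864
= 0.6375 Nm


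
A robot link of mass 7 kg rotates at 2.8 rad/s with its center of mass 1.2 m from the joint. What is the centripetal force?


F = m * omega^2 * r
= 7 * 2.8^2 * 1.2
= 7 * 7.84 * 1.2
= 65.856 N


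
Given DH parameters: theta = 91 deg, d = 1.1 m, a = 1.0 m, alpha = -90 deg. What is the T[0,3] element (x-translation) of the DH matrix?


T[0,3] = a * cos(theta)
= 1.0 * cos(91 deg)
= 1.0 * -0.0175
= -0.0175


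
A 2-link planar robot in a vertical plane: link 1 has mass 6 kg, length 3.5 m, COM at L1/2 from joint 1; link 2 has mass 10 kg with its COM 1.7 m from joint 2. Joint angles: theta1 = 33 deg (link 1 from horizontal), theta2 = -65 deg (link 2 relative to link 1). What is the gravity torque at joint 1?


Horizontal distance from joint 1 to link-1 COM:
  x_c1 = (L1/2)*cos(t1) = 1.75 * 0.8387 = 1.4677 m
Horizontal distance from joint 1 to link-2 COM:
  x_c2 = L1*cos(t1) + Lc2*cos(t1+t2)
       = 3.5*0.8387 + 1.7*0.848 = 4.377 m
tau1 = m1*g*x_c1 + m2*g*x_c2
     = 6*9.81*1.4677 + 10*9.81*4.377
     = 86.3873 + 429.3865
     = 515.7738 Nm


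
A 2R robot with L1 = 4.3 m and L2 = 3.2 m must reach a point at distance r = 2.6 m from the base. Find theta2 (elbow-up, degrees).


cos(theta2) = (r^2 - L1^2 - L2^2) / (2*L1*L2)
cos(theta2) = (6.76 - 18.49 - 10.24) / 27.52
cos(theta2) = -0.798328
theta2 = 142.9708 degrees


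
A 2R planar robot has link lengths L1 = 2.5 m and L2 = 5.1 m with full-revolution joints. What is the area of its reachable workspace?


r_max = L1 + L2 = 7.6 m
r_min = |L1 - L2| = 2.6 m
Area = pi*(r_max^2 - r_min^2)
= pi*(57.76 - 6.76)
= pi * 51.0
= 160.2212 m^2


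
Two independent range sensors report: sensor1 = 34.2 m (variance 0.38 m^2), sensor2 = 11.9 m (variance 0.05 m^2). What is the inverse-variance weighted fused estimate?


w1 = (1/var1) / (1/var1 + 1/var2)
   = 2.6316 / (2.6316 + 20.0) = 0.1163
w2 = 1 - w1 = 0.8837
fused = w1*s1 + w2*s2 = 3.9767 + 10.5163
= 14.493 m


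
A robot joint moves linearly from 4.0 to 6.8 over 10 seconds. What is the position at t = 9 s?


s = t/T = 9/10 = 0.9
p(t) = p0 + (pf-p0)*s
= 4.0 + (6.8 - 4.0) * 0.9
= 6.52


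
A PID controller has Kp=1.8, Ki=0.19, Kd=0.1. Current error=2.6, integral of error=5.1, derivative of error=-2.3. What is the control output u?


u = Kp*e + Ki*int(e) + Kd*de/dt
= 1.8*2.6 + 0.19*5.1 + 0.1*(-2.3)
= 4.68 + 0.969 + -0.23
= 5.419


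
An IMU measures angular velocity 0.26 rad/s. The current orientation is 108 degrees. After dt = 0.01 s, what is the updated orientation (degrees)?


delta_theta = w * dt = 0.26 * 0.01 = 0.0026 rad
= 0.149 deg
theta_new = 108 + 0.149 = 108.149 deg


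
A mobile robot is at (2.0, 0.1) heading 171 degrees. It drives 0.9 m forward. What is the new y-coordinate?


y_new = y0 + d*sin(theta)
= 0.1 + 0.9*sin(171)
= 0.1 + 0.1408
= 0.2408


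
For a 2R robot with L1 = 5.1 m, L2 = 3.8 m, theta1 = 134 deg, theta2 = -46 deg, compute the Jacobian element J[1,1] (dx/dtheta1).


J[1,1] = -L1*sin(t1) - L2*sin(t1+t2)
= -5.1*sin(134) - 3.8*sin(88)
= -7.4663


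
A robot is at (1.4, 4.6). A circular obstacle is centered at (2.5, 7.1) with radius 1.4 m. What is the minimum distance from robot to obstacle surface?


center_dist = sqrt((1.4-2.5)^2 + (4.6-7.1)^2)
= sqrt(1.21 + 6.25)
= 2.7313
min_dist = center_dist - radius = 2.7313 - 1.4 = 1.3313 m


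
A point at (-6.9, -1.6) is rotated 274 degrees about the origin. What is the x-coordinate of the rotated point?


x' = x*cos(theta) - y*sin(theta)
cos(274 deg) = 0.0698, sin(274 deg) = -0.9976
x' = -6.9 * 0.0698 - -1.6 * -0.9976
= -0.4813 - 1.5961
= -2.0774


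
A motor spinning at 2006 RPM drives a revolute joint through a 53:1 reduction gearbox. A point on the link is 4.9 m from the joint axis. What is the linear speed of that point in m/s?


omega_motor = 2006 * 2*pi/60 = 210.0678 rad/s
omega_joint = omega_motor / 53 = 3.9635 rad/s
v = omega_joint * r = 3.9635 * 4.9
= 19.4214 m/s


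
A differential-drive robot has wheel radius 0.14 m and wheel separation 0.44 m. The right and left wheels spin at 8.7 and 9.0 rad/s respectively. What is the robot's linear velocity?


vR = r*wR = 0.14*8.7 = 1.218 m/s
vL = r*wL = 0.14*9.0 = 1.26 m/s
v = (vR+vL)/2 = 1.239 m/s
omega = (vR-vL)/L = -0.0955 rad/s
linear velocity = 1.239 m/s


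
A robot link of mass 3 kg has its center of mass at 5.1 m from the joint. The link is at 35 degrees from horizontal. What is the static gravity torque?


tau = m*g*L*cos(angle)
= 3 * 9.81 * 5.1 * cos(35 deg)
= 3 * 9.81 * 5.1 * 0.8192
= 122.949 Nm


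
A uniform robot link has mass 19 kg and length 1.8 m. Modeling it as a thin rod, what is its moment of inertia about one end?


I = (1/3) * m * L^2
= (1/3) * 19 * 1.8^2
= 0.333333 * 19 * 3.24
= 20.52 kg*m^2


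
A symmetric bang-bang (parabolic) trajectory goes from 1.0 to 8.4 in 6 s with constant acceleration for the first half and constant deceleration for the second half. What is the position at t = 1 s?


Symmetric rest-to-rest: each phase covers (pf-p0)/2 in time T/2. 0.5*a*(T/2)^2 = (pf-p0)/2 => a = 4*(pf-p0)/T^2
a = 4*(8.4-1.0)/6^2 = 0.8222
t = 1 is in the acceleration phase (t <= T/2).
p = p0 + 0.5*a*t^2 = 1.0 + 0.5*0.8222*1^2
= 1.4111


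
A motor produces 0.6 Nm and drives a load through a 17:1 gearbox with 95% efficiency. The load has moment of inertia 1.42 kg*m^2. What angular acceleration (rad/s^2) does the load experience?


tau_out = tau_motor * N * eta
= 0.6 * 17 * 0.95 = 9.69 Nm
alpha = tau_out / I = 9.69 / 1.42
= 6.8239 rad/s^2


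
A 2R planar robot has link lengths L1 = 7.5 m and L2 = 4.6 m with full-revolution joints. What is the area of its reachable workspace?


r_max = L1 + L2 = 12.1 m
r_min = |L1 - L2| = 2.9 m
Area = pi*(r_max^2 - r_min^2)
= pi*(146.41 - 8.41)
= pi * 138.0
= 433.5398 m^2


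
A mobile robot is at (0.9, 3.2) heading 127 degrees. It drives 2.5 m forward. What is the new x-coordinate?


x_new = x0 + d*cos(theta)
= 0.9 + 2.5*cos(127)
= 0.9 + -1.5045
= -0.6045


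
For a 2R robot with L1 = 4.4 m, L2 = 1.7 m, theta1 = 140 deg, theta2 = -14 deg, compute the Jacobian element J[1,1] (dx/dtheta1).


J[1,1] = -L1*sin(t1) - L2*sin(t1+t2)
= -4.4*sin(140) - 1.7*sin(126)
= -4.2036


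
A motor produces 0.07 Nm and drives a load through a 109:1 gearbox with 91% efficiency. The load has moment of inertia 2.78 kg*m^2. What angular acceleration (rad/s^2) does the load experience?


tau_out = tau_motor * N * eta
= 0.07 * 109 * 0.91 = 6.9433 Nm
alpha = tau_out / I = 6.9433 / 2.78
= 2.4976 rad/s^2


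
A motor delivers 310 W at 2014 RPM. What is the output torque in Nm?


omega = 2014 * 2*pi/60 = 210.9056 rad/s
tau = P / omega = 310 / 210.9056
= 1.4699 Nm


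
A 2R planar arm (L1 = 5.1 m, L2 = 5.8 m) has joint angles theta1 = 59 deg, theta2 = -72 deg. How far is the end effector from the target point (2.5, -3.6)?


End effector via forward kinematics:
x = L1*cos(t1) + L2*cos(t1+t2) = 8.278
y = L1*sin(t1) + L2*sin(t1+t2) = 3.0668
Distance to target:
d = sqrt((2.5 - 8.278)^2 + (-3.6 - 3.0668)^2)
= sqrt(33.3858 + 44.4467)
= 8.8223 m


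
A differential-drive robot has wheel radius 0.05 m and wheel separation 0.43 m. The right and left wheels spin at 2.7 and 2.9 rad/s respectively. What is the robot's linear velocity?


vR = r*wR = 0.05*2.7 = 0.135 m/s
vL = r*wL = 0.05*2.9 = 0.145 m/s
v = (vR+vL)/2 = 0.14 m/s
omega = (vR-vL)/L = -0.0233 rad/s
linear velocity = 0.14 m/s


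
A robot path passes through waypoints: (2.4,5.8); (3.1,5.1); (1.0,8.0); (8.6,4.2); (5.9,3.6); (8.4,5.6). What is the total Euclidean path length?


Segment lengths:
  seg1 = sqrt((0.7)^2 + (-0.7)^2) = 0.9899
  seg2 = sqrt((-2.1)^2 + (2.9)^2) = 3.5805
  seg3 = sqrt((7.6)^2 + (-3.8)^2) = 8.4971
  seg4 = sqrt((-2.7)^2 + (-0.6)^2) = 2.7659
  seg5 = sqrt((2.5)^2 + (2.0)^2) = 3.2016
Total = 19.0349


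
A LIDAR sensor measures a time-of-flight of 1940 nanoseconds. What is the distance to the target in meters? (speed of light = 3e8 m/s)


tof = 1940 ns = 1.94e-06 s
dist = c * tof / 2
= 3e8 * 1.94e-06 / 2
= 291.0 m


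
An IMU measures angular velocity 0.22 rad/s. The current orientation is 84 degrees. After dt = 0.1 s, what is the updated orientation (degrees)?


delta_theta = w * dt = 0.22 * 0.1 = 0.022 rad
= 1.2605 deg
theta_new = 84 + 1.2605 = 85.2605 deg


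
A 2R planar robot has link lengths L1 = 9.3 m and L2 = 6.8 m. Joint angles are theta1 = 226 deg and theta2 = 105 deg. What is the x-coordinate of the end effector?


Convert angles to radians: theta1 = 3.9444, theta2 = 1.8326
x = L1*cos(theta1) + L2*cos(theta1+theta2)
x = -6.4603 + 5.9474
x = -0.5129


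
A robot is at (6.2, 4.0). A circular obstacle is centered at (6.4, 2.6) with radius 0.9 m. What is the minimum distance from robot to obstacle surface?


center_dist = sqrt((6.2-6.4)^2 + (4.0-2.6)^2)
= sqrt(0.04 + 1.96)
= 1.4142
min_dist = center_dist - radius = 1.4142 - 0.9 = 0.5142 m


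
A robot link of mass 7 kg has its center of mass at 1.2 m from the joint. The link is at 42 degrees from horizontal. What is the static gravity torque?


tau = m*g*L*cos(angle)
= 7 * 9.81 * 1.2 * cos(42 deg)
= 7 * 9.81 * 1.2 * 0.7431
= 61.2381 Nm


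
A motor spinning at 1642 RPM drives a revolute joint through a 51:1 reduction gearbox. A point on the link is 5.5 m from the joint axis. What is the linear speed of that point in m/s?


omega_motor = 1642 * 2*pi/60 = 171.9498 rad/s
omega_joint = omega_motor / 51 = 3.3716 rad/s
v = omega_joint * r = 3.3716 * 5.5
= 18.5436 m/s


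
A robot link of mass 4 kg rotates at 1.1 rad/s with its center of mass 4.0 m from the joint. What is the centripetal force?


F = m * omega^2 * r
= 4 * 1.1^2 * 4.0
= 4 * 1.21 * 4.0
= 19.36 N


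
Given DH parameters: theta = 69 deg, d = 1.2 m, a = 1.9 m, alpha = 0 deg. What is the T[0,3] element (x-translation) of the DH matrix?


T[0,3] = a * cos(theta)
= 1.9 * cos(69 deg)
= 1.9 * 0.3584
= 0.6809


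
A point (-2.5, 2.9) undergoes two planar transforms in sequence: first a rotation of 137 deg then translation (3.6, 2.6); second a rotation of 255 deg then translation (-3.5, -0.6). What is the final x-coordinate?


After transform 1:
x1 = cos(137)*-2.5 - sin(137)*2.9 + 3.6 = 3.4506
y1 = sin(137)*-2.5 + cos(137)*2.9 + 2.6 = -1.2259
After transform 2:
x2 = cos(255)*3.4506 - sin(255)*-1.2259 + -3.5
= -5.5772


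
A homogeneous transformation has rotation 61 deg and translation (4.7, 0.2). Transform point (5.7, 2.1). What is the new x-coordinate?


x' = cos(theta)*px - sin(theta)*py + tx
= 0.4848*5.7 - 0.8746*2.1 + 4.7
= 5.6267


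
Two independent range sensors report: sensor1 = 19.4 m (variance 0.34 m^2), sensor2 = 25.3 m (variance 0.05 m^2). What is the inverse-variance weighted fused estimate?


w1 = (1/var1) / (1/var1 + 1/var2)
   = 2.9412 / (2.9412 + 20.0) = 0.1282
w2 = 1 - w1 = 0.8718
fused = w1*s1 + w2*s2 = 2.4872 + 22.0564
= 24.5436 m


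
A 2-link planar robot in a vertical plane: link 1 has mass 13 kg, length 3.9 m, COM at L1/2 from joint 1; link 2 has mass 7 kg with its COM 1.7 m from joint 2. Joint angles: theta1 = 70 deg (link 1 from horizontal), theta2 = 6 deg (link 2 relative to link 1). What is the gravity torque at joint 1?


Horizontal distance from joint 1 to link-1 COM:
  x_c1 = (L1/2)*cos(t1) = 1.95 * 0.342 = 0.6669 m
Horizontal distance from joint 1 to link-2 COM:
  x_c2 = L1*cos(t1) + Lc2*cos(t1+t2)
       = 3.9*0.342 + 1.7*0.2419 = 1.7451 m
tau1 = m1*g*x_c1 + m2*g*x_c2
     = 13*9.81*0.6669 + 7*9.81*1.7451
     = 85.0548 + 119.8392
     = 204.8939 Nm


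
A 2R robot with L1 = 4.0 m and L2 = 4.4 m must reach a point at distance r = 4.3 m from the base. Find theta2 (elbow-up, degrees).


cos(theta2) = (r^2 - L1^2 - L2^2) / (2*L1*L2)
cos(theta2) = (18.49 - 16.0 - 19.36) / 35.2
cos(theta2) = -0.479261
theta2 = 118.6372 degrees


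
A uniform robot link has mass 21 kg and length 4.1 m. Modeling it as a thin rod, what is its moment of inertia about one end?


I = (1/3) * m * L^2
= (1/3) * 21 * 4.1^2
= 0.333333 * 21 * 16.81
= 117.67 kg*m^2


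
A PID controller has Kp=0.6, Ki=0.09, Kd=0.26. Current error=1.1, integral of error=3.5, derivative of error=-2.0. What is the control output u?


u = Kp*e + Ki*int(e) + Kd*de/dt
= 0.6*1.1 + 0.09*3.5 + 0.26*(-2.0)
= 0.66 + 0.315 + -0.52
= 0.455


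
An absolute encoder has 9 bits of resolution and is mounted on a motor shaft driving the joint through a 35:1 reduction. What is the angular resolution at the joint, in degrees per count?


counts = 2^9 = 512
effective counts at joint = 512 * 35 = 17920
resolution = 360 / 17920
= 0.0201 deg/count


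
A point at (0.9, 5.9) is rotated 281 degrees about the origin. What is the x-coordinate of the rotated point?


x' = x*cos(theta) - y*sin(theta)
cos(281 deg) = 0.1908, sin(281 deg) = -0.9816
x' = 0.9 * 0.1908 - 5.9 * -0.9816
= 0.1717 - -5.7916
= 5.9633


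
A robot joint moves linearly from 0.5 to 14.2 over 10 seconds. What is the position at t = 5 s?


s = t/T = 5/10 = 0.5
p(t) = p0 + (pf-p0)*s
= 0.5 + (14.2 - 0.5) * 0.5
= 7.35


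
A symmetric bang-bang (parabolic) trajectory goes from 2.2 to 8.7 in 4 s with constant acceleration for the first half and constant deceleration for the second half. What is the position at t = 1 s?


Symmetric rest-to-rest: each phase covers (pf-p0)/2 in time T/2. 0.5*a*(T/2)^2 = (pf-p0)/2 => a = 4*(pf-p0)/T^2
a = 4*(8.7-2.2)/4^2 = 1.625
t = 1 is in the acceleration phase (t <= T/2).
p = p0 + 0.5*a*t^2 = 2.2 + 0.5*1.625*1^2
= 3.0125


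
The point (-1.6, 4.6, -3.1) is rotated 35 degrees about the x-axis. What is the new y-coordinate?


Rotation about x-axis: y' = y*cos(theta) - z*sin(theta)
= 4.6 * 0.8192 - -3.1 * 0.5736
= 5.5462


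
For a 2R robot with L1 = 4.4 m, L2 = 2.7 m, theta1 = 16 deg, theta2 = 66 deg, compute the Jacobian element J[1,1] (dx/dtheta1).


J[1,1] = -L1*sin(t1) - L2*sin(t1+t2)
= -4.4*sin(16) - 2.7*sin(82)
= -3.8865


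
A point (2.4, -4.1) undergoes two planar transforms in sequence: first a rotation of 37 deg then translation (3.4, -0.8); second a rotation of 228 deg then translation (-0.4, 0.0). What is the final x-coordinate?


After transform 1:
x1 = cos(37)*2.4 - sin(37)*-4.1 + 3.4 = 7.7842
y1 = sin(37)*2.4 + cos(37)*-4.1 + -0.8 = -2.63
After transform 2:
x2 = cos(228)*7.7842 - sin(228)*-2.63 + -0.4
= -7.5631


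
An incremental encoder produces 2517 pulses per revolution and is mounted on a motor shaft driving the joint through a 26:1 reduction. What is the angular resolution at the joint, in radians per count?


counts per rev = 2517
effective counts at joint = 2517 * 26 = 65442
resolution = 2*pi / 65442
= 9.6012e-05 rad/count


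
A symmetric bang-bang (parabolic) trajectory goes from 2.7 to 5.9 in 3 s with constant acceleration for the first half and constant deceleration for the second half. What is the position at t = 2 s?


Symmetric rest-to-rest: each phase covers (pf-p0)/2 in time T/2. 0.5*a*(T/2)^2 = (pf-p0)/2 => a = 4*(pf-p0)/T^2
a = 4*(5.9-2.7)/3^2 = 1.4222
t = 2 is in the deceleration phase (t > T/2).
p = pf - 0.5*a*(T-t)^2 = 5.9 - 0.5*1.4222*1^2
= 5.1889


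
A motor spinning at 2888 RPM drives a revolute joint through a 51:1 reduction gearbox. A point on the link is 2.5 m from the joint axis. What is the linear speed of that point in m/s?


omega_motor = 2888 * 2*pi/60 = 302.4307 rad/s
omega_joint = omega_motor / 51 = 5.93 rad/s
v = omega_joint * r = 5.93 * 2.5
= 14.825 m/s


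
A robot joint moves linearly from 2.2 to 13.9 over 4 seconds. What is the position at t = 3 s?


s = t/T = 3/4 = 0.75
p(t) = p0 + (pf-p0)*s
= 2.2 + (13.9 - 2.2) * 0.75
= 10.975


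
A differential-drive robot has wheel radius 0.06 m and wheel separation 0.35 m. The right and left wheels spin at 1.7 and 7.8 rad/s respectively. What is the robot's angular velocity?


vR = r*wR = 0.06*1.7 = 0.102 m/s
vL = r*wL = 0.06*7.8 = 0.468 m/s
v = (vR+vL)/2 = 0.285 m/s
omega = (vR-vL)/L = -1.0457 rad/s
angular velocity = -1.0457 rad/s


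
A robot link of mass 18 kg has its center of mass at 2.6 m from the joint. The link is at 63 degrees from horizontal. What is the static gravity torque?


tau = m*g*L*cos(angle)
= 18 * 9.81 * 2.6 * cos(63 deg)
= 18 * 9.81 * 2.6 * 0.454
= 208.4307 Nm


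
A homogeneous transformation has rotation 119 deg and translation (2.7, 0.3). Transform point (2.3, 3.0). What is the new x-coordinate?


x' = cos(theta)*px - sin(theta)*py + tx
= -0.4848*2.3 - 0.8746*3.0 + 2.7
= -1.0389


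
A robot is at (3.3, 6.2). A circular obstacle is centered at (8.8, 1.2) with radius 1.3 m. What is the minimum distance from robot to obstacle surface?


center_dist = sqrt((3.3-8.8)^2 + (6.2-1.2)^2)
= sqrt(30.25 + 25.0)
= 7.433
min_dist = center_dist - radius = 7.433 - 1.3 = 6.133 m


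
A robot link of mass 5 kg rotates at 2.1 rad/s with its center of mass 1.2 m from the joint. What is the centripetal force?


F = m * omega^2 * r
= 5 * 2.1^2 * 1.2
= 5 * 4.41 * 1.2
= 26.46 N


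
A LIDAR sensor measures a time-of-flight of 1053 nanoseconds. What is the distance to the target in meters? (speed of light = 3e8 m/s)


tof = 1053 ns = 1.053e-06 s
dist = c * tof / 2
= 3e8 * 1.053e-06 / 2
= 157.95 m


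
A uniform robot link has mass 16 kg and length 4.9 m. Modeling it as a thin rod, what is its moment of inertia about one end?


I = (1/3) * m * L^2
= (1/3) * 16 * 4.9^2
= 0.333333 * 16 * 24.01
= 128.0533 kg*m^2


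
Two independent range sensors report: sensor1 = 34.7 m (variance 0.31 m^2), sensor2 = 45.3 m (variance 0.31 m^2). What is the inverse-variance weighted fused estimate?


w1 = (1/var1) / (1/var1 + 1/var2)
   = 3.2258 / (3.2258 + 3.2258) = 0.5
w2 = 1 - w1 = 0.5
fused = w1*s1 + w2*s2 = 17.35 + 22.65
= 40.0 m


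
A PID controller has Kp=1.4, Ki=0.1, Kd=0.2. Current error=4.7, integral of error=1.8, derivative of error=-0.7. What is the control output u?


u = Kp*e + Ki*int(e) + Kd*de/dt
= 1.4*4.7 + 0.1*1.8 + 0.2*(-0.7)
= 6.58 + 0.18 + -0.14
= 6.62


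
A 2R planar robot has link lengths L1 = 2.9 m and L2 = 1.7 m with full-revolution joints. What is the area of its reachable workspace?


r_max = L1 + L2 = 4.6 m
r_min = |L1 - L2| = 1.2 m
Area = pi*(r_max^2 - r_min^2)
= pi*(21.16 - 1.44)
= pi * 19.72
= 61.9522 m^2


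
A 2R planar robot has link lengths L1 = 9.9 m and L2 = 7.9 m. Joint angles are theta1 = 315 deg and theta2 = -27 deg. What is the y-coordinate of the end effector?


Convert angles to radians: theta1 = 5.4978, theta2 = -0.4712
y = L1*sin(theta1) + L2*sin(theta1+theta2)
y = -7.0004 + -7.5133
y = -14.5137


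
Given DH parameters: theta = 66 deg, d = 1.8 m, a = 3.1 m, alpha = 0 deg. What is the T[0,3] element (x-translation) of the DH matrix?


T[0,3] = a * cos(theta)
= 3.1 * cos(66 deg)
= 3.1 * 0.4067
= 1.2609


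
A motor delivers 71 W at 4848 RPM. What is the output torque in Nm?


omega = 4848 * 2*pi/60 = 507.6814 rad/s
tau = P / omega = 71 / 507.6814
= 0.1399 Nm


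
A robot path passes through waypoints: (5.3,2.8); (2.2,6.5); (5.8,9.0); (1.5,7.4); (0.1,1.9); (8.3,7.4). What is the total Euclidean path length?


Segment lengths:
  seg1 = sqrt((-3.1)^2 + (3.7)^2) = 4.827
  seg2 = sqrt((3.6)^2 + (2.5)^2) = 4.3829
  seg3 = sqrt((-4.3)^2 + (-1.6)^2) = 4.588
  seg4 = sqrt((-1.4)^2 + (-5.5)^2) = 5.6754
  seg5 = sqrt((8.2)^2 + (5.5)^2) = 9.8737
Total = 29.347


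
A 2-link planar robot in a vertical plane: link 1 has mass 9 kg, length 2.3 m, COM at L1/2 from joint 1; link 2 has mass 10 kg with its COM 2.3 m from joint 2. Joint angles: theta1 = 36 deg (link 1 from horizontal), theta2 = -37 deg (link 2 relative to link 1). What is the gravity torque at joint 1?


Horizontal distance from joint 1 to link-1 COM:
  x_c1 = (L1/2)*cos(t1) = 1.15 * 0.809 = 0.9304 m
Horizontal distance from joint 1 to link-2 COM:
  x_c2 = L1*cos(t1) + Lc2*cos(t1+t2)
       = 2.3*0.809 + 2.3*0.9998 = 4.1604 m
tau1 = m1*g*x_c1 + m2*g*x_c2
     = 9*9.81*0.9304 + 10*9.81*4.1604
     = 82.1423 + 408.1341
     = 490.2765 Nm


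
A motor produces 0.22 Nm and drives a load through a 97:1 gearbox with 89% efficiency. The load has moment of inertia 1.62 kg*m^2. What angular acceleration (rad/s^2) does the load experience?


tau_out = tau_motor * N * eta
= 0.22 * 97 * 0.89 = 18.9926 Nm
alpha = tau_out / I = 18.9926 / 1.62
= 11.7238 rad/s^2


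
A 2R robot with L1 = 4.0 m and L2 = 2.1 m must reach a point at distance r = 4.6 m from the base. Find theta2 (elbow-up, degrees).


cos(theta2) = (r^2 - L1^2 - L2^2) / (2*L1*L2)
cos(theta2) = (21.16 - 16.0 - 4.41) / 16.8
cos(theta2) = 0.044643
theta2 = 87.4413 degrees


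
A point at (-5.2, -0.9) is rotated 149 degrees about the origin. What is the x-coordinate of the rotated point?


x' = x*cos(theta) - y*sin(theta)
cos(149 deg) = -0.8572, sin(149 deg) = 0.515
x' = -5.2 * -0.8572 - -0.9 * 0.515
= 4.4573 - -0.4635
= 4.9208


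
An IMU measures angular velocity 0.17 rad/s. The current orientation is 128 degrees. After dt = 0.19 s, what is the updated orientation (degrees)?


delta_theta = w * dt = 0.17 * 0.19 = 0.0323 rad
= 1.8507 deg
theta_new = 128 + 1.8507 = 129.8507 deg


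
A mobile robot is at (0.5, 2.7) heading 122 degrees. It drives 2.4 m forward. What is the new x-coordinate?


x_new = x0 + d*cos(theta)
= 0.5 + 2.4*cos(122)
= 0.5 + -1.2718
= -0.7718


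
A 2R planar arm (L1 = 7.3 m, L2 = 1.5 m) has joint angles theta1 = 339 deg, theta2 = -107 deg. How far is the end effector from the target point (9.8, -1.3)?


End effector via forward kinematics:
x = L1*cos(t1) + L2*cos(t1+t2) = 5.8916
y = L1*sin(t1) + L2*sin(t1+t2) = -3.7981
Distance to target:
d = sqrt((9.8 - 5.8916)^2 + (-1.3 - -3.7981)^2)
= sqrt(15.2752 + 6.2405)
= 4.6385 m


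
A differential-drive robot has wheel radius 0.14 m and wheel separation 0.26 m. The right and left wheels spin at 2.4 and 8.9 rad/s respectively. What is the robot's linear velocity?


vR = r*wR = 0.14*2.4 = 0.336 m/s
vL = r*wL = 0.14*8.9 = 1.246 m/s
v = (vR+vL)/2 = 0.791 m/s
omega = (vR-vL)/L = -3.5 rad/s
linear velocity = 0.791 m/s


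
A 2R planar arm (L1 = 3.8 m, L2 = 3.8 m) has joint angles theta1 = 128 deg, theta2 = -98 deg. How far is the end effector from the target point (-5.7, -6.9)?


End effector via forward kinematics:
x = L1*cos(t1) + L2*cos(t1+t2) = 0.9514
y = L1*sin(t1) + L2*sin(t1+t2) = 4.8944
Distance to target:
d = sqrt((-5.7 - 0.9514)^2 + (-6.9 - 4.8944)^2)
= sqrt(44.2409 + 139.1088)
= 13.5407 m


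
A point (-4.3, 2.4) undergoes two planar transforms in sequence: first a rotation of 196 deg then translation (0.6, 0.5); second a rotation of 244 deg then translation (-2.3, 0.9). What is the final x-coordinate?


After transform 1:
x1 = cos(196)*-4.3 - sin(196)*2.4 + 0.6 = 5.395
y1 = sin(196)*-4.3 + cos(196)*2.4 + 0.5 = -0.6218
After transform 2:
x2 = cos(244)*5.395 - sin(244)*-0.6218 + -2.3
= -5.2239


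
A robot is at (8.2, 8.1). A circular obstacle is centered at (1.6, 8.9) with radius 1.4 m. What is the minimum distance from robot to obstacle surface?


center_dist = sqrt((8.2-1.6)^2 + (8.1-8.9)^2)
= sqrt(43.56 + 0.64)
= 6.6483
min_dist = center_dist - radius = 6.6483 - 1.4 = 5.2483 m


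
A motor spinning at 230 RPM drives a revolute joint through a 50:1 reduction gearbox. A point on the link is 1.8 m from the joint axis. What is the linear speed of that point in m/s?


omega_motor = 230 * 2*pi/60 = 24.0855 rad/s
omega_joint = omega_motor / 50 = 0.4817 rad/s
v = omega_joint * r = 0.4817 * 1.8
= 0.8671 m/s


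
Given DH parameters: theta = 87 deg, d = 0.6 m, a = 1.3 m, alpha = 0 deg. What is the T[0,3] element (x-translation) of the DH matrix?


T[0,3] = a * cos(theta)
= 1.3 * cos(87 deg)
= 1.3 * 0.0523
= 0.068


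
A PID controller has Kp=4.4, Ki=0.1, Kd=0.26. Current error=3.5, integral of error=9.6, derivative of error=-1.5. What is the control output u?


u = Kp*e + Ki*int(e) + Kd*de/dt
= 4.4*3.5 + 0.1*9.6 + 0.26*(-1.5)
= 15.4 + 0.96 + -0.39
= 15.97


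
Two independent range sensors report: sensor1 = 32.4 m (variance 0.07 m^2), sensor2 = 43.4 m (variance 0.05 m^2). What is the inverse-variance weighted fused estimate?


w1 = (1/var1) / (1/var1 + 1/var2)
   = 14.2857 / (14.2857 + 20.0) = 0.4167
w2 = 1 - w1 = 0.5833
fused = w1*s1 + w2*s2 = 13.5 + 25.3167
= 38.8167 m


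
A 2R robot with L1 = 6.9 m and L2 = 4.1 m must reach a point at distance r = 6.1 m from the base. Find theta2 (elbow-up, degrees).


cos(theta2) = (r^2 - L1^2 - L2^2) / (2*L1*L2)
cos(theta2) = (37.21 - 47.61 - 16.81) / 56.58
cos(theta2) = -0.480912
theta2 = 118.745 degrees


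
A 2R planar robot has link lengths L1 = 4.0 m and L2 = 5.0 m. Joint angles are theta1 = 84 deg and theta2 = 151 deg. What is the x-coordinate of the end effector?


Convert angles to radians: theta1 = 1.4661, theta2 = 2.6354
x = L1*cos(theta1) + L2*cos(theta1+theta2)
x = 0.4181 + -2.8679
x = -2.4498


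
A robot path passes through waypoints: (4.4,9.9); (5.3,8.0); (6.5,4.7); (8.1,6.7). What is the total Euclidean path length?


Segment lengths:
  seg1 = sqrt((0.9)^2 + (-1.9)^2) = 2.1024
  seg2 = sqrt((1.2)^2 + (-3.3)^2) = 3.5114
  seg3 = sqrt((1.6)^2 + (2.0)^2) = 2.5612
Total = 8.175


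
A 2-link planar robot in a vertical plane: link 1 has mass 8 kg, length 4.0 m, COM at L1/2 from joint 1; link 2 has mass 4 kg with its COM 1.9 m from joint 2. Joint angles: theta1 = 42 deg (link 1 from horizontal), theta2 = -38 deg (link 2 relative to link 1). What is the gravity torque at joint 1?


Horizontal distance from joint 1 to link-1 COM:
  x_c1 = (L1/2)*cos(t1) = 2.0 * 0.7431 = 1.4863 m
Horizontal distance from joint 1 to link-2 COM:
  x_c2 = L1*cos(t1) + Lc2*cos(t1+t2)
       = 4.0*0.7431 + 1.9*0.9976 = 4.868 m
tau1 = m1*g*x_c1 + m2*g*x_c2
     = 8*9.81*1.4863 + 4*9.81*4.868
     = 116.644 + 191.0184
     = 307.6624 Nm


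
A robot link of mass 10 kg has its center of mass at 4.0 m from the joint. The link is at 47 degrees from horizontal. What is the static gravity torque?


tau = m*g*L*cos(angle)
= 10 * 9.81 * 4.0 * cos(47 deg)
= 10 * 9.81 * 4.0 * 0.682
= 267.6162 Nm


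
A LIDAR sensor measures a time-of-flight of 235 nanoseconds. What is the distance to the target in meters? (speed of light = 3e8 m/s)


tof = 235 ns = 2.35e-07 s
dist = c * tof / 2
= 3e8 * 2.35e-07 / 2
= 35.25 m


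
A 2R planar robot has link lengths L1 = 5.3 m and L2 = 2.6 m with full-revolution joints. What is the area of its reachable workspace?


r_max = L1 + L2 = 7.9 m
r_min = |L1 - L2| = 2.7 m
Area = pi*(r_max^2 - r_min^2)
= pi*(62.41 - 7.29)
= pi * 55.12
= 173.1646 m^2


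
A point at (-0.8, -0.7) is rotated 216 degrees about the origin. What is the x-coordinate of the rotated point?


x' = x*cos(theta) - y*sin(theta)
cos(216 deg) = -0.809, sin(216 deg) = -0.5878
x' = -0.8 * -0.809 - -0.7 * -0.5878
= 0.6472 - 0.4114
= 0.2358


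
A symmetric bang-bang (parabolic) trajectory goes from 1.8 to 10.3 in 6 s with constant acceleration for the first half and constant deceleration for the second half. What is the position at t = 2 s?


Symmetric rest-to-rest: each phase covers (pf-p0)/2 in time T/2. 0.5*a*(T/2)^2 = (pf-p0)/2 => a = 4*(pf-p0)/T^2
a = 4*(10.3-1.8)/6^2 = 0.9444
t = 2 is in the acceleration phase (t <= T/2).
p = p0 + 0.5*a*t^2 = 1.8 + 0.5*0.9444*2^2
= 3.6889


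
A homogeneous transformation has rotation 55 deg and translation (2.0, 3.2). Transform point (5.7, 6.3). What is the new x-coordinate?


x' = cos(theta)*px - sin(theta)*py + tx
= 0.5736*5.7 - 0.8192*6.3 + 2.0
= 0.1087


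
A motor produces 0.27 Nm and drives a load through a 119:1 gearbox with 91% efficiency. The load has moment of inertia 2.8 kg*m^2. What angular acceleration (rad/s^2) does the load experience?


tau_out = tau_motor * N * eta
= 0.27 * 119 * 0.91 = 29.2383 Nm
alpha = tau_out / I = 29.2383 / 2.8
= 10.4423 rad/s^2


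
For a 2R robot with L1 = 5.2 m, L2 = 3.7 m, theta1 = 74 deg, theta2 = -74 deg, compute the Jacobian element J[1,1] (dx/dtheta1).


J[1,1] = -L1*sin(t1) - L2*sin(t1+t2)
= -5.2*sin(74) - 3.7*sin(0)
= -4.9986


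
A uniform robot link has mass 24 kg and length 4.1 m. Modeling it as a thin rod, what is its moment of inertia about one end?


I = (1/3) * m * L^2
= (1/3) * 24 * 4.1^2
= 0.333333 * 24 * 16.81
= 134.48 kg*m^2


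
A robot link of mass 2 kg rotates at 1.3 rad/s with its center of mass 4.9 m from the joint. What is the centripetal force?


F = m * omega^2 * r
= 2 * 1.3^2 * 4.9
= 2 * 1.69 * 4.9
= 16.562 N


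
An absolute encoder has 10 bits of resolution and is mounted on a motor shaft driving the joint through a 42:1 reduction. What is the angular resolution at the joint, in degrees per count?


counts = 2^10 = 1024
effective counts at joint = 1024 * 42 = 43008
resolution = 360 / 43008
= 0.0084 deg/count


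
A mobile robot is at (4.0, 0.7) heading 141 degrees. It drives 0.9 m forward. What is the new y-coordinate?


y_new = y0 + d*sin(theta)
= 0.7 + 0.9*sin(141)
= 0.7 + 0.5664
= 1.2664


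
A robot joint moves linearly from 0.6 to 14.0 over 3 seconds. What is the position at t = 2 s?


s = t/T = 2/3 = 0.6667
p(t) = p0 + (pf-p0)*s
= 0.6 + (14.0 - 0.6) * 0.6667
= 9.5333


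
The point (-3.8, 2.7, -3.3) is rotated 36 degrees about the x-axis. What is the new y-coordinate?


Rotation about x-axis: y' = y*cos(theta) - z*sin(theta)
= 2.7 * 0.809 - -3.3 * 0.5878
= 4.124


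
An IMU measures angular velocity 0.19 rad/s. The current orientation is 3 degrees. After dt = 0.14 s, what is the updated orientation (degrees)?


delta_theta = w * dt = 0.19 * 0.14 = 0.0266 rad
= 1.5241 deg
theta_new = 3 + 1.5241 = 4.5241 deg


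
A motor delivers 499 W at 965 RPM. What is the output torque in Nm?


omega = 965 * 2*pi/60 = 101.0546 rad/s
tau = P / omega = 499 / 101.0546
= 4.9379 Nm


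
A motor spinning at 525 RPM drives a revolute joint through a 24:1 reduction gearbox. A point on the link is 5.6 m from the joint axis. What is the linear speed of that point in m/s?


omega_motor = 525 * 2*pi/60 = 54.9779 rad/s
omega_joint = omega_motor / 24 = 2.2907 rad/s
v = omega_joint * r = 2.2907 * 5.6
= 12.8282 m/s


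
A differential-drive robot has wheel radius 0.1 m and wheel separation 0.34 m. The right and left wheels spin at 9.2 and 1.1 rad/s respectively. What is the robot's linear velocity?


vR = r*wR = 0.1*9.2 = 0.92 m/s
vL = r*wL = 0.1*1.1 = 0.11 m/s
v = (vR+vL)/2 = 0.515 m/s
omega = (vR-vL)/L = 2.3824 rad/s
linear velocity = 0.515 m/s


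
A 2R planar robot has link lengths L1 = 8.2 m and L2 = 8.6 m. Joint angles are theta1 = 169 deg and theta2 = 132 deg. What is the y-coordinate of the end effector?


Convert angles to radians: theta1 = 2.9496, theta2 = 2.3038
y = L1*sin(theta1) + L2*sin(theta1+theta2)
y = 1.5646 + -7.3716
y = -5.807


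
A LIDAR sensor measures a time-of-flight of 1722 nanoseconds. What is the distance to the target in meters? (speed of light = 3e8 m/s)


tof = 1722 ns = 1.722e-06 s
dist = c * tof / 2
= 3e8 * 1.722e-06 / 2
= 258.3 m


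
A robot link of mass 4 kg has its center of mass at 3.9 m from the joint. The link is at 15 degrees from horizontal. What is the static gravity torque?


tau = m*g*L*cos(angle)
= 4 * 9.81 * 3.9 * cos(15 deg)
= 4 * 9.81 * 3.9 * 0.9659
= 147.8214 Nm


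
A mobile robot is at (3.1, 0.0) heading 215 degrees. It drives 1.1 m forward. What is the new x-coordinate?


x_new = x0 + d*cos(theta)
= 3.1 + 1.1*cos(215)
= 3.1 + -0.9011
= 2.1989


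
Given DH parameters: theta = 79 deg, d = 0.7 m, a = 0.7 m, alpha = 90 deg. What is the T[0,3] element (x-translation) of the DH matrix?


T[0,3] = a * cos(theta)
= 0.7 * cos(79 deg)
= 0.7 * 0.1908
= 0.1336


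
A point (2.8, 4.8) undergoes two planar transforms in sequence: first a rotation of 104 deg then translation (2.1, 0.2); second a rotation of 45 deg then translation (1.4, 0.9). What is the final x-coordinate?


After transform 1:
x1 = cos(104)*2.8 - sin(104)*4.8 + 2.1 = -3.2348
y1 = sin(104)*2.8 + cos(104)*4.8 + 0.2 = 1.7556
After transform 2:
x2 = cos(45)*-3.2348 - sin(45)*1.7556 + 1.4
= -2.1287


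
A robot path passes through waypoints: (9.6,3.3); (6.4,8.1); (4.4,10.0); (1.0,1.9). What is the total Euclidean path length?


Segment lengths:
  seg1 = sqrt((-3.2)^2 + (4.8)^2) = 5.7689
  seg2 = sqrt((-2.0)^2 + (1.9)^2) = 2.7586
  seg3 = sqrt((-3.4)^2 + (-8.1)^2) = 8.7846
Total = 17.3122


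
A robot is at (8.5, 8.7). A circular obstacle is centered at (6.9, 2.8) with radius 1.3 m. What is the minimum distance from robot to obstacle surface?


center_dist = sqrt((8.5-6.9)^2 + (8.7-2.8)^2)
= sqrt(2.56 + 34.81)
= 6.1131
min_dist = center_dist - radius = 6.1131 - 1.3 = 4.8131 m


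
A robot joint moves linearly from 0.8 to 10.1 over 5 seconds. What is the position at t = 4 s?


s = t/T = 4/5 = 0.8
p(t) = p0 + (pf-p0)*s
= 0.8 + (10.1 - 0.8) * 0.8
= 8.24


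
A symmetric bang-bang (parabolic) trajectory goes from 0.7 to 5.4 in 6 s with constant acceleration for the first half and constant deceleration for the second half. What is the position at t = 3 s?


Symmetric rest-to-rest: each phase covers (pf-p0)/2 in time T/2. 0.5*a*(T/2)^2 = (pf-p0)/2 => a = 4*(pf-p0)/T^2
a = 4*(5.4-0.7)/6^2 = 0.5222
t = 3 is in the acceleration phase (t <= T/2).
p = p0 + 0.5*a*t^2 = 0.7 + 0.5*0.5222*3^2
= 3.05


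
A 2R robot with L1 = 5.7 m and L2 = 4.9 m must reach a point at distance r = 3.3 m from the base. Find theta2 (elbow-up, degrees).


cos(theta2) = (r^2 - L1^2 - L2^2) / (2*L1*L2)
cos(theta2) = (10.89 - 32.49 - 24.01) / 55.86
cos(theta2) = -0.816506
theta2 = 144.7365 degrees


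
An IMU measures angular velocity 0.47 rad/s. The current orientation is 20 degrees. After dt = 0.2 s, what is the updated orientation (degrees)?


delta_theta = w * dt = 0.47 * 0.2 = 0.094 rad
= 5.3858 deg
theta_new = 20 + 5.3858 = 25.3858 deg


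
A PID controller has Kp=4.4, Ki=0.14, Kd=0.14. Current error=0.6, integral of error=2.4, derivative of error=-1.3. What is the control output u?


u = Kp*e + Ki*int(e) + Kd*de/dt
= 4.4*0.6 + 0.14*2.4 + 0.14*(-1.3)
= 2.64 + 0.336 + -0.182
= 2.794


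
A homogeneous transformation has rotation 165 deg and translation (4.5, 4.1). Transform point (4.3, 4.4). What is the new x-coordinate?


x' = cos(theta)*px - sin(theta)*py + tx
= -0.9659*4.3 - 0.2588*4.4 + 4.5
= -0.7923


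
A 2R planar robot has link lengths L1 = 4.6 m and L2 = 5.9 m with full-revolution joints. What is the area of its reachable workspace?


r_max = L1 + L2 = 10.5 m
r_min = |L1 - L2| = 1.3 m
Area = pi*(r_max^2 - r_min^2)
= pi*(110.25 - 1.69)
= pi * 108.56
= 341.0513 m^2


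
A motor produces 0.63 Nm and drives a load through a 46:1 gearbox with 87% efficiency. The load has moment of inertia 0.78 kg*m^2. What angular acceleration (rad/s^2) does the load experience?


tau_out = tau_motor * N * eta
= 0.63 * 46 * 0.87 = 25.2126 Nm
alpha = tau_out / I = 25.2126 / 0.78
= 32.3238 rad/s^2


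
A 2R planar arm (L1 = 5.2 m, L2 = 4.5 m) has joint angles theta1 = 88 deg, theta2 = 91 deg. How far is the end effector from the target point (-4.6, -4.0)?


End effector via forward kinematics:
x = L1*cos(t1) + L2*cos(t1+t2) = -4.3178
y = L1*sin(t1) + L2*sin(t1+t2) = 5.2754
Distance to target:
d = sqrt((-4.6 - -4.3178)^2 + (-4.0 - 5.2754)^2)
= sqrt(0.0796 + 86.0325)
= 9.2797 m


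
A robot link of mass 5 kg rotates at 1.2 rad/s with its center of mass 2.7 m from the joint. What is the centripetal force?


F = m * omega^2 * r
= 5 * 1.2^2 * 2.7
= 5 * 1.44 * 2.7
= 19.44 N


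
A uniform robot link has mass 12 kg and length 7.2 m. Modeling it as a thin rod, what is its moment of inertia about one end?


I = (1/3) * m * L^2
= (1/3) * 12 * 7.2^2
= 0.333333 * 12 * 51.84
= 207.36 kg*m^2


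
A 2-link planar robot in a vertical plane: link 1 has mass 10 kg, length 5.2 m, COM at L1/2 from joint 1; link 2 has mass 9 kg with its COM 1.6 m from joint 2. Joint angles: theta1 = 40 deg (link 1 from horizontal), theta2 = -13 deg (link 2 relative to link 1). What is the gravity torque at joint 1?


Horizontal distance from joint 1 to link-1 COM:
  x_c1 = (L1/2)*cos(t1) = 2.6 * 0.766 = 1.9917 m
Horizontal distance from joint 1 to link-2 COM:
  x_c2 = L1*cos(t1) + Lc2*cos(t1+t2)
       = 5.2*0.766 + 1.6*0.891 = 5.409 m
tau1 = m1*g*x_c1 + m2*g*x_c2
     = 10*9.81*1.9917 + 9*9.81*5.409
     = 195.3873 + 477.5643
     = 672.9516 Nm


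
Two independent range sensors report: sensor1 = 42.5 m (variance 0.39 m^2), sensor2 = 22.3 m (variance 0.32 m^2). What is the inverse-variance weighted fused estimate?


w1 = (1/var1) / (1/var1 + 1/var2)
   = 2.5641 / (2.5641 + 3.125) = 0.4507
w2 = 1 - w1 = 0.5493
fused = w1*s1 + w2*s2 = 19.1549 + 12.2493
= 31.4042 m


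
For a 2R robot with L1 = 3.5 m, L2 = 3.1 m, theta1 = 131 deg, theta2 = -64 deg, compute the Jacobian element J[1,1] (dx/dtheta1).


J[1,1] = -L1*sin(t1) - L2*sin(t1+t2)
= -3.5*sin(131) - 3.1*sin(67)
= -5.495


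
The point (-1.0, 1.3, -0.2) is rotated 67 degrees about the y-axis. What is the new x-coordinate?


Rotation about y-axis: x' = x*cos(theta) + z*sin(theta)
= -1.0 * 0.3907 + -0.2 * 0.9205
= -0.5748


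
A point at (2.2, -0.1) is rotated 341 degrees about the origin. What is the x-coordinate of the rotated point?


x' = x*cos(theta) - y*sin(theta)
cos(341 deg) = 0.9455, sin(341 deg) = -0.3256
x' = 2.2 * 0.9455 - -0.1 * -0.3256
= 2.0801 - 0.0326
= 2.0476


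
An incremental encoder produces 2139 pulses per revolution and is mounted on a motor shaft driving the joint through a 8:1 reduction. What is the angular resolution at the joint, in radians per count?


counts per rev = 2139
effective counts at joint = 2139 * 8 = 17112
resolution = 2*pi / 17112
= 3.6718e-04 rad/count


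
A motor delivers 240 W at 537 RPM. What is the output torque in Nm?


omega = 537 * 2*pi/60 = 56.2345 rad/s
tau = P / omega = 240 / 56.2345
= 4.2678 Nm


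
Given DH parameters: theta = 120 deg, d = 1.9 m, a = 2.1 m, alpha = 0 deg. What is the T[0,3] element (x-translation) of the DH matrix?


T[0,3] = a * cos(theta)
= 2.1 * cos(120 deg)
= 2.1 * -0.5
= -1.05


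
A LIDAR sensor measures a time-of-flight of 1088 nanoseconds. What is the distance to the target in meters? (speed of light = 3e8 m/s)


tof = 1088 ns = 1.088e-06 s
dist = c * tof / 2
= 3e8 * 1.088e-06 / 2
= 163.2 m


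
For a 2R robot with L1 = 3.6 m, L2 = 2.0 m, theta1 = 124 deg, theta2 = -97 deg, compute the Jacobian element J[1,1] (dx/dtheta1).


J[1,1] = -L1*sin(t1) - L2*sin(t1+t2)
= -3.6*sin(124) - 2.0*sin(27)
= -3.8925


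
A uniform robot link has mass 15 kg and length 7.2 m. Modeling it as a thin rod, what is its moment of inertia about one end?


I = (1/3) * m * L^2
= (1/3) * 15 * 7.2^2
= 0.333333 * 15 * 51.84
= 259.2 kg*m^2
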